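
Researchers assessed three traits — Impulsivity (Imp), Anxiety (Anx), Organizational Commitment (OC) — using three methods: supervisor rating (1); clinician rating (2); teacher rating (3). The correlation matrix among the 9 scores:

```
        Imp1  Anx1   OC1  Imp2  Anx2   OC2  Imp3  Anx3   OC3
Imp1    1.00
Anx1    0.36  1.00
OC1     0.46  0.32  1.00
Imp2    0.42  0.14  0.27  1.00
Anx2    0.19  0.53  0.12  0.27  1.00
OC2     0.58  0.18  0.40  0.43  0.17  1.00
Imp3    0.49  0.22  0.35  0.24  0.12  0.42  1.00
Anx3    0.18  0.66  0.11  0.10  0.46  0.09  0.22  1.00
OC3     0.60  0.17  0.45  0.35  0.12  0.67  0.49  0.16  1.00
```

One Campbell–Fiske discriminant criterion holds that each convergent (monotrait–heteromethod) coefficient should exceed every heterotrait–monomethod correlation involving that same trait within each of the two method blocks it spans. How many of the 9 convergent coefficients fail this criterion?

Each convergent coefficient versus the relevant comparison correlations:
Imp (methods 1·2): 0.42 vs {0.36, 0.27, 0.46, 0.43} → fail.
Imp (methods 1·3): 0.49 vs {0.36, 0.22, 0.46, 0.49} → fail.
Imp (methods 2·3): 0.24 vs {0.27, 0.22, 0.43, 0.49} → fail.
Anx (methods 1·2): 0.53 vs {0.36, 0.27, 0.32, 0.17} → pass.
Anx (methods 1·3): 0.66 vs {0.36, 0.22, 0.32, 0.16} → pass.
Anx (methods 2·3): 0.46 vs {0.27, 0.22, 0.17, 0.16} → pass.
OC (methods 1·2): 0.40 vs {0.46, 0.43, 0.32, 0.17} → fail.
OC (methods 1·3): 0.45 vs {0.46, 0.49, 0.32, 0.16} → fail.
OC (methods 2·3): 0.67 vs {0.43, 0.49, 0.17, 0.16} → pass.
5 of 9 fail.

5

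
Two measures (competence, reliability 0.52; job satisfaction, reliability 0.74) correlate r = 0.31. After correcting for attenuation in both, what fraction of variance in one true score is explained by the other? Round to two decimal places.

Disattenuated r = 0.31 / √(0.52 × 0.74) = 0.31 / 0.6203 = 0.4998.
Shared true-score variance = 0.4998² = 0.2498 ≈ 0.25.

0.25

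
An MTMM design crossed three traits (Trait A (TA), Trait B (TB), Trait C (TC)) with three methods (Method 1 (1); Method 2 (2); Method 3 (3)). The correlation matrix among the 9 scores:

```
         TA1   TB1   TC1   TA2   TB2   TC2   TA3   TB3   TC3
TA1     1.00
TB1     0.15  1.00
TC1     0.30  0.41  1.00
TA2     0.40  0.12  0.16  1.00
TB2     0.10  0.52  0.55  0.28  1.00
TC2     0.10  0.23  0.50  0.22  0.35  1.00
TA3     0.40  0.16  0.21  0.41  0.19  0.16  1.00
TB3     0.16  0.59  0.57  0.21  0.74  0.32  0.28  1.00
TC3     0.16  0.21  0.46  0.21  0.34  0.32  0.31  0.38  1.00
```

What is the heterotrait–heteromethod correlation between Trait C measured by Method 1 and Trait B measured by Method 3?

0.57

Different traits and methods: r(TC1, TB3) = 0.57.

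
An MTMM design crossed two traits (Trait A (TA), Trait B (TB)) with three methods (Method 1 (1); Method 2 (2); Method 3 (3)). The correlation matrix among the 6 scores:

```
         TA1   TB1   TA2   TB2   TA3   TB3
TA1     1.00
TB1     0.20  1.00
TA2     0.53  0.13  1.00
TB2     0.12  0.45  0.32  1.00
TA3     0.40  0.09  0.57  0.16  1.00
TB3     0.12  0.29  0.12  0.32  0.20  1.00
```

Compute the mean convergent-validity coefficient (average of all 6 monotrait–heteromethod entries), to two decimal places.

Convergent values: 0.53, 0.40, 0.57, 0.45, 0.29, 0.32; mean = 2.56/6 = 0.43.

0.43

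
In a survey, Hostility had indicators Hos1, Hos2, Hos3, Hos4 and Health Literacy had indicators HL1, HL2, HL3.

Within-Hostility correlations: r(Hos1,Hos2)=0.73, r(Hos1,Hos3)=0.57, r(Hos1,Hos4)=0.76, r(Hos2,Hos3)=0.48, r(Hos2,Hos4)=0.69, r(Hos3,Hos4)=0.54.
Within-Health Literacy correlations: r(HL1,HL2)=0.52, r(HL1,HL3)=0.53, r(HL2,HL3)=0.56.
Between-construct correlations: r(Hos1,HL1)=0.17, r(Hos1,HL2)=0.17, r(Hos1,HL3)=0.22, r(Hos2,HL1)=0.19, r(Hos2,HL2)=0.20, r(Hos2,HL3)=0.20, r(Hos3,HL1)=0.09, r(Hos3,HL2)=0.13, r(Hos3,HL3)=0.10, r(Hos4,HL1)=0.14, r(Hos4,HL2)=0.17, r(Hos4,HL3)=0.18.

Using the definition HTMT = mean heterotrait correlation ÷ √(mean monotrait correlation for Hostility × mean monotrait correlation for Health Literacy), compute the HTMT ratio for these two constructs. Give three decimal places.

0.281

Mean heterotrait r = 1.96/12 = 0.1633.
Mean within-Hos = 3.77/6 = 0.6283; mean within-HL = 1.61/3 = 0.5367.
Geometric mean = √(0.6283 × 0.5367) = 0.5807.
HTMT = 0.1633 / 0.5807 = 0.281.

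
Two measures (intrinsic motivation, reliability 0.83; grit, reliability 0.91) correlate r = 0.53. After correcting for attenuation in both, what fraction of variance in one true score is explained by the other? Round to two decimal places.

Disattenuated r = 0.53 / √(0.83 × 0.91) = 0.53 / 0.8691 = 0.6098.
Shared true-score variance = 0.6098² = 0.3719 ≈ 0.37.

0.37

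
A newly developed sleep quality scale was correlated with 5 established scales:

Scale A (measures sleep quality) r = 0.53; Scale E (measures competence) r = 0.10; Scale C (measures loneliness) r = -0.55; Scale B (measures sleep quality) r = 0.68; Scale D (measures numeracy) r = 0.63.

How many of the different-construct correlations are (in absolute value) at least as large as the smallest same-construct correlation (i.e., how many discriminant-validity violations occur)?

Convergent (same construct = sleep quality): Scale A, Scale B.
Smallest convergent = 0.53. Discriminant |r|: 0.10, 0.55, 0.63; count ≥ 0.53 → 2.

2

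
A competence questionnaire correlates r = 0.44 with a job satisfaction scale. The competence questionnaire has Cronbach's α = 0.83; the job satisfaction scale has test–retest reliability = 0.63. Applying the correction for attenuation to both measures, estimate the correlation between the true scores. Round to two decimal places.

r_true = r_obs / √(r_xx · r_yy) = 0.44 / √(0.83 × 0.63) = 0.44 / √0.5229 = 0.44 / 0.7231 ≈ 0.61.

0.61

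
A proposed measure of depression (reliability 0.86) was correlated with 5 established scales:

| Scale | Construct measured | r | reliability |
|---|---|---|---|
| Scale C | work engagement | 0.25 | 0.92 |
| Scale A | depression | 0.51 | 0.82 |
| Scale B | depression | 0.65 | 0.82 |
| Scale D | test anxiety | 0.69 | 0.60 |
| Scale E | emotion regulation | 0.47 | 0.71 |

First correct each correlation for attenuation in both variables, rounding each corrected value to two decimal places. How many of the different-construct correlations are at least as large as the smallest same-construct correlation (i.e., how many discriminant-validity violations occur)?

1

Disattenuated r (r / √(r_scale · r_new)):
  Scale C (disc): 0.25 / √(0.92·0.86) = 0.28
  Scale A (conv): 0.51 / √(0.82·0.86) = 0.61
  Scale B (conv): 0.65 / √(0.82·0.86) = 0.77
  Scale D (disc): 0.69 / √(0.60·0.86) = 0.96
  Scale E (disc): 0.47 / √(0.71·0.86) = 0.60
Smallest convergent = 0.61. Discriminant values: 0.28, 0.96, 0.60; count ≥ 0.61 → 1.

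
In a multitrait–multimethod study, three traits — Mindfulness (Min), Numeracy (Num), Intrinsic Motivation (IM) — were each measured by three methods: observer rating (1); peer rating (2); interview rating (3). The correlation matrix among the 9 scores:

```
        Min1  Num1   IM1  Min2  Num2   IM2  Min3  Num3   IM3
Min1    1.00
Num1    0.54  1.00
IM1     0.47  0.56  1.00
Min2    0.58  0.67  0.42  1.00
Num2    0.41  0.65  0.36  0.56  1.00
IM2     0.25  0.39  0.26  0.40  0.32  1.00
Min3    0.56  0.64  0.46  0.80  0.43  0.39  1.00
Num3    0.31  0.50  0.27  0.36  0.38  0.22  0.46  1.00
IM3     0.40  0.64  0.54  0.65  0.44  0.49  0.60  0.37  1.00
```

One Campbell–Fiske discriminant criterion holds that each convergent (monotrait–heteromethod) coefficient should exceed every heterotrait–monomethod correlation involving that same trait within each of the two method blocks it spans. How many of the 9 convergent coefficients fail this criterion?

Checking each validity diagonal entry against its comparison values:
Min (methods 1·2): 0.58 vs {0.54, 0.56, 0.47, 0.40} → pass.
Min (methods 1·3): 0.56 vs {0.54, 0.46, 0.47, 0.60} → fail.
Min (methods 2·3): 0.80 vs {0.56, 0.46, 0.40, 0.60} → pass.
Num (methods 1·2): 0.65 vs {0.54, 0.56, 0.56, 0.32} → pass.
Num (methods 1·3): 0.50 vs {0.54, 0.46, 0.56, 0.37} → fail.
Num (methods 2·3): 0.38 vs {0.56, 0.46, 0.32, 0.37} → fail.
IM (methods 1·2): 0.26 vs {0.47, 0.40, 0.56, 0.32} → fail.
IM (methods 1·3): 0.54 vs {0.47, 0.60, 0.56, 0.37} → fail.
IM (methods 2·3): 0.49 vs {0.40, 0.60, 0.32, 0.37} → fail.
6 of 9 fail.

6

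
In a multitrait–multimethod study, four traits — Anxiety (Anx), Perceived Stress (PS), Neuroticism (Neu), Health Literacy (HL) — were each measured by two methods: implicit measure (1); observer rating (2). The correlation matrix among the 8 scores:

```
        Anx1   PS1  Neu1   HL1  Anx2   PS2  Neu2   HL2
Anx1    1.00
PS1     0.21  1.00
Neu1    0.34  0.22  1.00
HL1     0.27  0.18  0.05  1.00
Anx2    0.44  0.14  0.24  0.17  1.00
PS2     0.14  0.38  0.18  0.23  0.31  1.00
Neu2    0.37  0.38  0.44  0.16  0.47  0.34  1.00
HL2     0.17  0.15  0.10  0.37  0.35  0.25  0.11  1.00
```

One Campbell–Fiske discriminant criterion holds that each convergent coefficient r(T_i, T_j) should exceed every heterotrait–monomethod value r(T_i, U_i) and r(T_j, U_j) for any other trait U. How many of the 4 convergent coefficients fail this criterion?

2

Each convergent coefficient versus the relevant comparison correlations:
Anx (methods 1·2): 0.44 vs {0.21, 0.31, 0.34, 0.47, 0.27, 0.35} → fail.
PS (methods 1·2): 0.38 vs {0.21, 0.31, 0.22, 0.34, 0.18, 0.25} → pass.
Neu (methods 1·2): 0.44 vs {0.34, 0.47, 0.22, 0.34, 0.05, 0.11} → fail.
HL (methods 1·2): 0.37 vs {0.27, 0.35, 0.18, 0.25, 0.05, 0.11} → pass.
2 of 4 fail.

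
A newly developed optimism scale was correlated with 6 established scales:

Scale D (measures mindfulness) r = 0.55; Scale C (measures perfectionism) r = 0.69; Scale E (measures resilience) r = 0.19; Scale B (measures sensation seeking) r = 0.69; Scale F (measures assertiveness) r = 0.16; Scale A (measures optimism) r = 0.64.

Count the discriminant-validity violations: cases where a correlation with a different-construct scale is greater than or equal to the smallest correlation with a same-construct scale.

2

Convergent (same construct = optimism): Scale A.
Smallest convergent = 0.64. Discriminant values: 0.55, 0.69, 0.19, 0.69, 0.16; count ≥ 0.64 → 2.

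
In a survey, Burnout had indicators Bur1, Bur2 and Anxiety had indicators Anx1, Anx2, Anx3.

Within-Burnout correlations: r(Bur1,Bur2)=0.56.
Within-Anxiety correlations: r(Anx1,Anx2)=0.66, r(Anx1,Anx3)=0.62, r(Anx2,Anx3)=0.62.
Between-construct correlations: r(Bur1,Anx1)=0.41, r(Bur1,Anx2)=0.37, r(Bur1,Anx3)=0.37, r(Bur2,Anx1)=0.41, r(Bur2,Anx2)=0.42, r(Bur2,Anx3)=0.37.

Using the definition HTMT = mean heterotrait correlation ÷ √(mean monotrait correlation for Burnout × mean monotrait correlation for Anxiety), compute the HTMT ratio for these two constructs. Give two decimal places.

Mean between = 2.35/6 = 0.3917.
Mean within-Bur = 0.56/1 = 0.5600; mean within-Anx = 1.90/3 = 0.6333.
Geometric mean = √(0.5600 × 0.6333) = 0.5955.
HTMT = 0.3917 / 0.5955 = 0.66.

0.66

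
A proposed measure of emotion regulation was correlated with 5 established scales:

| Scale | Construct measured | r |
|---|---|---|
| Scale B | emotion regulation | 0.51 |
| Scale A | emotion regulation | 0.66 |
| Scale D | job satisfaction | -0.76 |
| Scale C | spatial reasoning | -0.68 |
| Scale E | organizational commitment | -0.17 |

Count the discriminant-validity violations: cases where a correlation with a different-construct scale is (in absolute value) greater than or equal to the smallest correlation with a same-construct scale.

Convergent (same construct = emotion regulation): Scale B, Scale A.
Smallest convergent = 0.51. Discriminant |r|: 0.76, 0.68, 0.17; count ≥ 0.51 → 2.

2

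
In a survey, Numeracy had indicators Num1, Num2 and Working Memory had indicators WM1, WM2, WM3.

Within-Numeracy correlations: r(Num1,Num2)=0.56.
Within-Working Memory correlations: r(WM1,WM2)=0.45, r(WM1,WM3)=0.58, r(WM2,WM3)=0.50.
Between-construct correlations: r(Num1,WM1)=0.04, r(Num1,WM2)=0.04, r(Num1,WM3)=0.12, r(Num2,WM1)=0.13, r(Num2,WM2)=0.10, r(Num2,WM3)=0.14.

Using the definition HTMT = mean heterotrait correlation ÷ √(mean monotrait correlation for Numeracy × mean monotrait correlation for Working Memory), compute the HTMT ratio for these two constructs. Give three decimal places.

0.178

Mean heterotrait r = 0.57/6 = 0.0950.
Mean within-Num = 0.56/1 = 0.5600; mean within-WM = 1.53/3 = 0.5100.
Geometric mean = √(0.5600 × 0.5100) = 0.5344.
HTMT = 0.0950 / 0.5344 = 0.178.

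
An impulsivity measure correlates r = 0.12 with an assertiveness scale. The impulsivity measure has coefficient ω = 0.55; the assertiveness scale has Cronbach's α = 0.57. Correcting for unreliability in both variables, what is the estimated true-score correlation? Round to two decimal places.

0.21

r_true = r_obs / √(r_xx · r_yy) = 0.12 / √(0.55 × 0.57) = 0.12 / √0.3135 = 0.12 / 0.5599 ≈ 0.21.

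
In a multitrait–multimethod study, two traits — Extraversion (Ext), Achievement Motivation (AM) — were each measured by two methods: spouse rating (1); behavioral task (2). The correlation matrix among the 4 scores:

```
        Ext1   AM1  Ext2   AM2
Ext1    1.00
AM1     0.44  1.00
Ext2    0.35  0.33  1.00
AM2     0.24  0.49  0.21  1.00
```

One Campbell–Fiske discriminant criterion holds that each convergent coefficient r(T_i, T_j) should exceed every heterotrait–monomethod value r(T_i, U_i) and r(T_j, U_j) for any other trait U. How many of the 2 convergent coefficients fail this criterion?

Each convergent coefficient versus the relevant comparison correlations:
Ext (methods 1·2): 0.35 vs {0.44, 0.21} → fail.
AM (methods 1·2): 0.49 vs {0.44, 0.21} → pass.
1 of 2 fail.

1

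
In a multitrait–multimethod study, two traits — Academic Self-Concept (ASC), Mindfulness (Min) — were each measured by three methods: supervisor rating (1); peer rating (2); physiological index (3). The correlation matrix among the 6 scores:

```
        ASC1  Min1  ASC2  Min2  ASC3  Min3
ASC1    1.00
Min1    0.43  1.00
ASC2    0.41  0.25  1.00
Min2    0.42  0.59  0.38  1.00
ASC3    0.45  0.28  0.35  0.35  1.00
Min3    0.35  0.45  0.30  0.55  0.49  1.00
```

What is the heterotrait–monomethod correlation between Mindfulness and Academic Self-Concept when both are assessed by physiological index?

0.49

Different traits, same method: r(Min3, ASC3) = 0.49.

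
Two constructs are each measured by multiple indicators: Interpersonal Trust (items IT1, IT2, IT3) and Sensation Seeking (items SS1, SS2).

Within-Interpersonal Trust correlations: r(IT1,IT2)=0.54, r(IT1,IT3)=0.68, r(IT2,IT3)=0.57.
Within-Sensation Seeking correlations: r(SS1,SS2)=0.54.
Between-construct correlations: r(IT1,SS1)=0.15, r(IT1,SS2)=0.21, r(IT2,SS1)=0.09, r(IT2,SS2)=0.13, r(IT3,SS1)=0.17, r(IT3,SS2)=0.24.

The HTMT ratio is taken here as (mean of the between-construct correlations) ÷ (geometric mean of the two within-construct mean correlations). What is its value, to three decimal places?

Mean heterotrait r = 0.99/6 = 0.1650.
Mean within-IT = 1.79/3 = 0.5967; mean within-SS = 0.54/1 = 0.5400.
Geometric mean = √(0.5967 × 0.5400) = 0.5676.
HTMT = 0.1650 / 0.5676 = 0.291.

0.291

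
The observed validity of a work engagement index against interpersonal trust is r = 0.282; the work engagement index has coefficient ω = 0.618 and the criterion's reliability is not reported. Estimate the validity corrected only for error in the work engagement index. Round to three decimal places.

Single correction: r_c = r_obs / √r_xx = 0.282 / √0.618 = 0.282 / 0.7861 ≈ 0.359.

0.359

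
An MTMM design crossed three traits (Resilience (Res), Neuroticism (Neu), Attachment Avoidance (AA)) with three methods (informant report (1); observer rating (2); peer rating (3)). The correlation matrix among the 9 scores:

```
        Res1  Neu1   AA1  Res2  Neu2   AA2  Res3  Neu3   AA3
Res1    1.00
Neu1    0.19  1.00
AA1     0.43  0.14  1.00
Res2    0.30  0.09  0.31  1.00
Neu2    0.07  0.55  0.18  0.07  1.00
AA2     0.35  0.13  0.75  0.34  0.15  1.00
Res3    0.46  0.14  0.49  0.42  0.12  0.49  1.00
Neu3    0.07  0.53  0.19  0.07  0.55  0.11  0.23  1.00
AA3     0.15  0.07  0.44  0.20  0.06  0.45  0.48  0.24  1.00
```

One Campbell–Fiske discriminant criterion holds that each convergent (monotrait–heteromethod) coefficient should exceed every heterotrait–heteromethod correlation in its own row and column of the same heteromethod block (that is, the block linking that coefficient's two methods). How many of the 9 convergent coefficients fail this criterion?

5

Checking each validity diagonal entry against its comparison values:
Res (methods 1·2): 0.30 vs {0.07, 0.09, 0.35, 0.31} → fail.
Res (methods 1·3): 0.46 vs {0.07, 0.14, 0.15, 0.49} → fail.
Res (methods 2·3): 0.42 vs {0.07, 0.12, 0.20, 0.49} → fail.
Neu (methods 1·2): 0.55 vs {0.09, 0.07, 0.13, 0.18} → pass.
Neu (methods 1·3): 0.53 vs {0.14, 0.07, 0.07, 0.19} → pass.
Neu (methods 2·3): 0.55 vs {0.12, 0.07, 0.06, 0.11} → pass.
AA (methods 1·2): 0.75 vs {0.31, 0.35, 0.18, 0.13} → pass.
AA (methods 1·3): 0.44 vs {0.49, 0.15, 0.19, 0.07} → fail.
AA (methods 2·3): 0.45 vs {0.49, 0.20, 0.11, 0.06} → fail.
5 of 9 fail.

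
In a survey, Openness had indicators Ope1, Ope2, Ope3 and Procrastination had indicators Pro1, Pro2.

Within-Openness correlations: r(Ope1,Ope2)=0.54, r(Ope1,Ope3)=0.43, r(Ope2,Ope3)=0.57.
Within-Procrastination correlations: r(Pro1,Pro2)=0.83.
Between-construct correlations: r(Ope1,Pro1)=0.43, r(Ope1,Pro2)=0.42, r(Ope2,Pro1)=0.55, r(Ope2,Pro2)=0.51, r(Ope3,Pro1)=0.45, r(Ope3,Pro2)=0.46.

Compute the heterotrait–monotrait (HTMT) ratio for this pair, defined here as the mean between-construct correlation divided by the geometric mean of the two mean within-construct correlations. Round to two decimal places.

0.72

Between-construct mean = 2.82/6 = 0.4700.
Mean within-Ope = 1.54/3 = 0.5133; mean within-Pro = 0.83/1 = 0.8300.
Geometric mean = √(0.5133 × 0.8300) = 0.6527.
HTMT = 0.4700 / 0.6527 = 0.72.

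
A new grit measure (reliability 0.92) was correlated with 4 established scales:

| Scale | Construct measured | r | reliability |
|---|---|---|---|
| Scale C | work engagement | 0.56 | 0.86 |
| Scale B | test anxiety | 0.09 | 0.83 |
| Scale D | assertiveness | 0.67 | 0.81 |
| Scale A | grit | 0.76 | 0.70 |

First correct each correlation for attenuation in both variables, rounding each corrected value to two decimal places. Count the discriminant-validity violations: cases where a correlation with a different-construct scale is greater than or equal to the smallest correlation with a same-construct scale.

0

Disattenuated r (r / √(r_scale · r_new)):
  Scale C (disc): 0.56 / √(0.86·0.92) = 0.63
  Scale B (disc): 0.09 / √(0.83·0.92) = 0.10
  Scale D (disc): 0.67 / √(0.81·0.92) = 0.78
  Scale A (conv): 0.76 / √(0.70·0.92) = 0.95
Smallest convergent = 0.95. Discriminant values: 0.63, 0.10, 0.78; count ≥ 0.95 → 0.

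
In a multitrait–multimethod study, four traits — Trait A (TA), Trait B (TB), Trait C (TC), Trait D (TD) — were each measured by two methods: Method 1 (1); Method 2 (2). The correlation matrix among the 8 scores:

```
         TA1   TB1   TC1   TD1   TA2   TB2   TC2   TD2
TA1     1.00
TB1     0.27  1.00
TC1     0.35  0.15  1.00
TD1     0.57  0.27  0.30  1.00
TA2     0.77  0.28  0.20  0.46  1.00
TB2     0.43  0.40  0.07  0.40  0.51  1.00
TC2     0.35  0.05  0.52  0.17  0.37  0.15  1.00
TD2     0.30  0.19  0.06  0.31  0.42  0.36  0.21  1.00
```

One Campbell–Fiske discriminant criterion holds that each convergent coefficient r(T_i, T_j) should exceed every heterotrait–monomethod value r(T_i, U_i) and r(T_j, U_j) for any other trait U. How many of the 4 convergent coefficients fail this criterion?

Each convergent coefficient versus the relevant comparison correlations:
TA (methods 1·2): 0.77 vs {0.27, 0.51, 0.35, 0.37, 0.57, 0.42} → pass.
TB (methods 1·2): 0.40 vs {0.27, 0.51, 0.15, 0.15, 0.27, 0.36} → fail.
TC (methods 1·2): 0.52 vs {0.35, 0.37, 0.15, 0.15, 0.30, 0.21} → pass.
TD (methods 1·2): 0.31 vs {0.57, 0.42, 0.27, 0.36, 0.30, 0.21} → fail.
2 of 4 fail.

2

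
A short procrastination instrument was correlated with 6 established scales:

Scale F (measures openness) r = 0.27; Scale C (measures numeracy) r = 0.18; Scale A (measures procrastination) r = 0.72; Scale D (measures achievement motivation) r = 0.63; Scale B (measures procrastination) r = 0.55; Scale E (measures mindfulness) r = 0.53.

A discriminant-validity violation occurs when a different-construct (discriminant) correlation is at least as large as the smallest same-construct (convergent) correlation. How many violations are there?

Convergent (same construct = procrastination): Scale A, Scale B.
Smallest convergent = 0.55. Discriminant values: 0.27, 0.18, 0.63, 0.53; count ≥ 0.55 → 1.

1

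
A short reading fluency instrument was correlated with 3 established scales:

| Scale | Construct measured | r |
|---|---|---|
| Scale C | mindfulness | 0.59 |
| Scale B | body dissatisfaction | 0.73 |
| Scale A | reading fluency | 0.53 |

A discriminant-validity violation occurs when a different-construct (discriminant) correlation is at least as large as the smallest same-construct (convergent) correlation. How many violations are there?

2

Convergent (same construct = reading fluency): Scale A.
Smallest convergent = 0.53. Discriminant values: 0.59, 0.73; count ≥ 0.53 → 2.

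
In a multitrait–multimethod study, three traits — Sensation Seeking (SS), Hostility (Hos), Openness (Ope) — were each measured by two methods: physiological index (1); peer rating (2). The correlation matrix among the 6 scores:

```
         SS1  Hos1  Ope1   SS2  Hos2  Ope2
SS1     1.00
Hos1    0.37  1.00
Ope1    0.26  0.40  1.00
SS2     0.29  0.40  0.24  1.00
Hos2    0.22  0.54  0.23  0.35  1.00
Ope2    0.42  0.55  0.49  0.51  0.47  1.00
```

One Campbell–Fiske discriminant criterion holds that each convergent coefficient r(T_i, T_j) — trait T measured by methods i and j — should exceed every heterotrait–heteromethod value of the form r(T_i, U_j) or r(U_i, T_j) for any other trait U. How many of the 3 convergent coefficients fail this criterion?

3

Convergent coefficients and their comparison sets:
SS (methods 1·2): 0.29 vs {0.22, 0.40, 0.42, 0.24} → fail.
Hos (methods 1·2): 0.54 vs {0.40, 0.22, 0.55, 0.23} → fail.
Ope (methods 1·2): 0.49 vs {0.24, 0.42, 0.23, 0.55} → fail.
3 of 3 fail.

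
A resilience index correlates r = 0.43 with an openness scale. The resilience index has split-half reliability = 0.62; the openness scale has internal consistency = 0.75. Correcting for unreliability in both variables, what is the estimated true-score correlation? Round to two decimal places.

0.63

r_true = r_obs / √(r_xx · r_yy) = 0.43 / √(0.62 × 0.75) = 0.43 / √0.4650 = 0.43 / 0.6819 ≈ 0.63.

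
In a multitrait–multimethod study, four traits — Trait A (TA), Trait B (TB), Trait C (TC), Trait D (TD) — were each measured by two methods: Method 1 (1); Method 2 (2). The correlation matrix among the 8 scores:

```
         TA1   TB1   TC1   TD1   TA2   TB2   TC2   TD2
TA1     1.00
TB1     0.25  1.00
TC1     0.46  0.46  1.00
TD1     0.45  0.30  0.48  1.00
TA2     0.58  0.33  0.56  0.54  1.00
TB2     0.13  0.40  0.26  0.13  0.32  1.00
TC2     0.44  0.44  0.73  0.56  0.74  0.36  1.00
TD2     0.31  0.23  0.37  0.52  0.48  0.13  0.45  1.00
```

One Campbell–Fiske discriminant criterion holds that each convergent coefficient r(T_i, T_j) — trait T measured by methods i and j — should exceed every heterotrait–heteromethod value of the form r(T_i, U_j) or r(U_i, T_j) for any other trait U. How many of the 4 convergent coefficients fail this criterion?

Each convergent coefficient versus the relevant comparison correlations:
TA (methods 1·2): 0.58 vs {0.13, 0.33, 0.44, 0.56, 0.31, 0.54} → pass.
TB (methods 1·2): 0.40 vs {0.33, 0.13, 0.44, 0.26, 0.23, 0.13} → fail.
TC (methods 1·2): 0.73 vs {0.56, 0.44, 0.26, 0.44, 0.37, 0.56} → pass.
TD (methods 1·2): 0.52 vs {0.54, 0.31, 0.13, 0.23, 0.56, 0.37} → fail.
2 of 4 fail.

2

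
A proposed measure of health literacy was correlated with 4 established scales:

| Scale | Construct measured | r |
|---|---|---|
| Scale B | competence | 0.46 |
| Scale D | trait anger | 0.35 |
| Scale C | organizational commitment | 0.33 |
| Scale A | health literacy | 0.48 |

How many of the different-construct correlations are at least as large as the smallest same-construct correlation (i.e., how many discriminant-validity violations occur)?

Convergent (same construct = health literacy): Scale A.
Smallest convergent = 0.48. Discriminant values: 0.46, 0.35, 0.33; count ≥ 0.48 → 0.

0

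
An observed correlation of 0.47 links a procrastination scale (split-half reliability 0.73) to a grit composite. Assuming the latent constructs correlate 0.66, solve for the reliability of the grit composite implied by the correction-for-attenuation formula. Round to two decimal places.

r_true = r_obs / √(r_xx · r_yy) ⇒ 0.66 = 0.47 / √(0.73 · r_yy).
√(0.73 · r_yy) = 0.47 / 0.66 = 0.7121; 0.73 · r_yy = 0.5071; r_yy = 0.5071 / 0.73 ≈ 0.69.

0.69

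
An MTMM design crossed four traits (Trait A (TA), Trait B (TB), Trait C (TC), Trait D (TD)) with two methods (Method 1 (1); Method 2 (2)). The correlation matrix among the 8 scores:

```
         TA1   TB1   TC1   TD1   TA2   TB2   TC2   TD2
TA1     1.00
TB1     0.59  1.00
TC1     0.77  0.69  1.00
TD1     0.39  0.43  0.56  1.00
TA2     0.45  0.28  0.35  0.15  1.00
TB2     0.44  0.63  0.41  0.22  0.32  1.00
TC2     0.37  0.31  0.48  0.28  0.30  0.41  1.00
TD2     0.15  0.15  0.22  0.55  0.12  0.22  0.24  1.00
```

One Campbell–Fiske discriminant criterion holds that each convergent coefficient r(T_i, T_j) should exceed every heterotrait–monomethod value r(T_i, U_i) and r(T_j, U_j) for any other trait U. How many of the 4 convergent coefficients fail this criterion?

Checking each validity diagonal entry against its comparison values:
TA (methods 1·2): 0.45 vs {0.59, 0.32, 0.77, 0.30, 0.39, 0.12} → fail.
TB (methods 1·2): 0.63 vs {0.59, 0.32, 0.69, 0.41, 0.43, 0.22} → fail.
TC (methods 1·2): 0.48 vs {0.77, 0.30, 0.69, 0.41, 0.56, 0.24} → fail.
TD (methods 1·2): 0.55 vs {0.39, 0.12, 0.43, 0.22, 0.56, 0.24} → fail.
4 of 4 fail.

4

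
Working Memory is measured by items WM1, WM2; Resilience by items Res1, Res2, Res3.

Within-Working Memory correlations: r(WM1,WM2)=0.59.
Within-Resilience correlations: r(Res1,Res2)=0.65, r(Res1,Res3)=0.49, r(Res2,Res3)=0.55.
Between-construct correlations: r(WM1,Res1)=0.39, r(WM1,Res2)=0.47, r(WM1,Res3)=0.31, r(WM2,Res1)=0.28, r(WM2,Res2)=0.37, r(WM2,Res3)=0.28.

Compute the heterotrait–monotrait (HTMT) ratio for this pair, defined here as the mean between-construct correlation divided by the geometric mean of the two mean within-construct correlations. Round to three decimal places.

Mean between = 2.10/6 = 0.3500.
Mean within-WM = 0.59/1 = 0.5900; mean within-Res = 1.69/3 = 0.5633.
Geometric mean = √(0.5900 × 0.5633) = 0.5765.
HTMT = 0.3500 / 0.5765 = 0.607.

0.607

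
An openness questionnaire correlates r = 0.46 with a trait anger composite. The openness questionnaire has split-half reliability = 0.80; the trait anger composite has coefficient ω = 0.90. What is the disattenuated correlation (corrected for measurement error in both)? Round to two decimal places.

r_true = r_obs / √(r_xx · r_yy) = 0.46 / √(0.80 × 0.90) = 0.46 / √0.7200 = 0.46 / 0.8485 ≈ 0.54.

0.54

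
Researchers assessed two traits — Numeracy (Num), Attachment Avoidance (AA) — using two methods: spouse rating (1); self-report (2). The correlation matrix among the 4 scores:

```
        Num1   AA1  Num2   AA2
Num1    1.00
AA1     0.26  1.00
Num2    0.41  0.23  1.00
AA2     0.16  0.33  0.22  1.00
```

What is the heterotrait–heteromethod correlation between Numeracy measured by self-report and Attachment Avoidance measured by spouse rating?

Different traits and methods: r(Num2, AA1) = 0.23.

0.23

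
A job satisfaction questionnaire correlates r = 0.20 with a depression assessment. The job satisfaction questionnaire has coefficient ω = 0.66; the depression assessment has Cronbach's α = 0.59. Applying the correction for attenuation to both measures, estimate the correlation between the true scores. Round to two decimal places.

0.32

r_true = r_obs / √(r_xx · r_yy) = 0.20 / √(0.66 × 0.59) = 0.20 / √0.3894 = 0.20 / 0.6240 ≈ 0.32.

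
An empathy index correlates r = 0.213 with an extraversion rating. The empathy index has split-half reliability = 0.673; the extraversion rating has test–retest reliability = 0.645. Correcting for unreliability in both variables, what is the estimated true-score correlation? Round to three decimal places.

r_true = r_obs / √(r_xx · r_yy) = 0.213 / √(0.673 × 0.645) = 0.213 / √0.434085 = 0.213 / 0.6589 ≈ 0.323.

0.323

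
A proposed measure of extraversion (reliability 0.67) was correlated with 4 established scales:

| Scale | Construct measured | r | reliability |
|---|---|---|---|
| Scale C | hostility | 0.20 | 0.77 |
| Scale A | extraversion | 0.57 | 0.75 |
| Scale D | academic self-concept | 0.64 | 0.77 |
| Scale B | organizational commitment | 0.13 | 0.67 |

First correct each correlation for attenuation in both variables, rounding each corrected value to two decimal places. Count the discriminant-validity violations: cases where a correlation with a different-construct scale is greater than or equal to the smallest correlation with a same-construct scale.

Disattenuated r (r / √(r_scale · r_new)):
  Scale C (disc): 0.20 / √(0.77·0.67) = 0.28
  Scale A (conv): 0.57 / √(0.75·0.67) = 0.80
  Scale D (disc): 0.64 / √(0.77·0.67) = 0.89
  Scale B (disc): 0.13 / √(0.67·0.67) = 0.19
Smallest convergent = 0.80. Discriminant values: 0.28, 0.89, 0.19; count ≥ 0.80 → 1.

1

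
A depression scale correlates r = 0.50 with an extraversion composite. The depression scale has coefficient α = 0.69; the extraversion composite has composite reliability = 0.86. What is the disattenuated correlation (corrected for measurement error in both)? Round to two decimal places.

r_true = r_obs / √(r_xx · r_yy) = 0.50 / √(0.69 × 0.86) = 0.50 / √0.5934 = 0.50 / 0.7703 ≈ 0.65.

0.65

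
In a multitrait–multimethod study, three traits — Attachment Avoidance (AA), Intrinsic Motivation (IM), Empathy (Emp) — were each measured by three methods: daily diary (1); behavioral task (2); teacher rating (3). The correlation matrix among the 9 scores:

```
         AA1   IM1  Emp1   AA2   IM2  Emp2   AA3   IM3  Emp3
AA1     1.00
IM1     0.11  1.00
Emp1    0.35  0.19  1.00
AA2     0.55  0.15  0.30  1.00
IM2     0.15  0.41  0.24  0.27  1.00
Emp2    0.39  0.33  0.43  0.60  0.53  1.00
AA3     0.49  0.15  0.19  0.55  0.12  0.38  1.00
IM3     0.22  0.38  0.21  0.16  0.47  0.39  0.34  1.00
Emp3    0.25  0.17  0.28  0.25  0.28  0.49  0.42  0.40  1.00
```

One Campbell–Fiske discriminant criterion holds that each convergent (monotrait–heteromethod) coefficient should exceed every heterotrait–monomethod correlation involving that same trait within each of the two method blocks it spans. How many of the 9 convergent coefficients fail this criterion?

Convergent coefficients and their comparison sets:
AA (methods 1·2): 0.55 vs {0.11, 0.27, 0.35, 0.60} → fail.
AA (methods 1·3): 0.49 vs {0.11, 0.34, 0.35, 0.42} → pass.
AA (methods 2·3): 0.55 vs {0.27, 0.34, 0.60, 0.42} → fail.
IM (methods 1·2): 0.41 vs {0.11, 0.27, 0.19, 0.53} → fail.
IM (methods 1·3): 0.38 vs {0.11, 0.34, 0.19, 0.40} → fail.
IM (methods 2·3): 0.47 vs {0.27, 0.34, 0.53, 0.40} → fail.
Emp (methods 1·2): 0.43 vs {0.35, 0.60, 0.19, 0.53} → fail.
Emp (methods 1·3): 0.28 vs {0.35, 0.42, 0.19, 0.40} → fail.
Emp (methods 2·3): 0.49 vs {0.60, 0.42, 0.53, 0.40} → fail.
8 of 9 fail.

8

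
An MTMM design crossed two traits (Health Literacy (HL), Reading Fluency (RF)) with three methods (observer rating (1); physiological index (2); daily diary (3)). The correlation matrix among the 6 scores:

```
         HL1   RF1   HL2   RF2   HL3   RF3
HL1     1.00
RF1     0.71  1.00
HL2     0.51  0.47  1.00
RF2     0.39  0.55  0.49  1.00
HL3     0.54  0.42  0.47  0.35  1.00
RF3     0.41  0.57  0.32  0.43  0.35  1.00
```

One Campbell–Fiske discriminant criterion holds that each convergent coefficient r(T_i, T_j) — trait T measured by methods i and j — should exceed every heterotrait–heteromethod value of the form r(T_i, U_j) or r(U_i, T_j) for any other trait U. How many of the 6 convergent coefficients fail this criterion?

Convergent coefficients and their comparison sets:
HL (methods 1·2): 0.51 vs {0.39, 0.47} → pass.
HL (methods 1·3): 0.54 vs {0.41, 0.42} → pass.
HL (methods 2·3): 0.47 vs {0.32, 0.35} → pass.
RF (methods 1·2): 0.55 vs {0.47, 0.39} → pass.
RF (methods 1·3): 0.57 vs {0.42, 0.41} → pass.
RF (methods 2·3): 0.43 vs {0.35, 0.32} → pass.
0 of 6 fail.

0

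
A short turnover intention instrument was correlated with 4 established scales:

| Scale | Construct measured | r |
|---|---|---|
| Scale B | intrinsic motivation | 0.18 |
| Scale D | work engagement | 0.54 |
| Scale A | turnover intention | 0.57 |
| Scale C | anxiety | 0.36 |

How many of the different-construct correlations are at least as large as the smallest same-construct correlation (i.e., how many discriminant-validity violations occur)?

0

Convergent (same construct = turnover intention): Scale A.
Smallest convergent = 0.57. Discriminant values: 0.18, 0.54, 0.36; count ≥ 0.57 → 0.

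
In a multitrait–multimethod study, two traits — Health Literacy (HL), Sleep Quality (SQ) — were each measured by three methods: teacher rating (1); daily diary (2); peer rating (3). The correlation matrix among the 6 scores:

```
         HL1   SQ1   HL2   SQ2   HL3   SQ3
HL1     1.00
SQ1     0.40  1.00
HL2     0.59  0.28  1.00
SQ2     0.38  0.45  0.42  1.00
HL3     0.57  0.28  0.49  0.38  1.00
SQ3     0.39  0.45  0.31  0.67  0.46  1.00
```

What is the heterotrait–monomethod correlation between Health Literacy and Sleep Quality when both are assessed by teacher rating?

Different traits, same method: r(HL1, SQ1) = 0.40.

0.40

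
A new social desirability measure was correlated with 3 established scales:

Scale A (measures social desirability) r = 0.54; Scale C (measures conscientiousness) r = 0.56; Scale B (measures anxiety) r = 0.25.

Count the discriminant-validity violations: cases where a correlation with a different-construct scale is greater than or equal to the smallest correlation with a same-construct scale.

1

Convergent (same construct = social desirability): Scale A.
Smallest convergent = 0.54. Discriminant values: 0.56, 0.25; count ≥ 0.54 → 1.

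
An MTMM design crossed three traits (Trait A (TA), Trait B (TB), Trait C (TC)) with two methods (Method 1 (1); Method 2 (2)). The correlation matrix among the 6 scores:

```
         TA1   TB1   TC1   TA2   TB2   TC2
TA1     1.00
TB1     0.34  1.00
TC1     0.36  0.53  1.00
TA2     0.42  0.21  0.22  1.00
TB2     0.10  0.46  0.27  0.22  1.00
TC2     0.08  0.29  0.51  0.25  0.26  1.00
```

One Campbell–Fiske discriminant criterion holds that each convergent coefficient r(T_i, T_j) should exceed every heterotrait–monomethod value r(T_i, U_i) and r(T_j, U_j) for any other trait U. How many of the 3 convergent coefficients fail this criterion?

2

Convergent coefficients and their comparison sets:
TA (methods 1·2): 0.42 vs {0.34, 0.22, 0.36, 0.25} → pass.
TB (methods 1·2): 0.46 vs {0.34, 0.22, 0.53, 0.26} → fail.
TC (methods 1·2): 0.51 vs {0.36, 0.25, 0.53, 0.26} → fail.
2 of 3 fail.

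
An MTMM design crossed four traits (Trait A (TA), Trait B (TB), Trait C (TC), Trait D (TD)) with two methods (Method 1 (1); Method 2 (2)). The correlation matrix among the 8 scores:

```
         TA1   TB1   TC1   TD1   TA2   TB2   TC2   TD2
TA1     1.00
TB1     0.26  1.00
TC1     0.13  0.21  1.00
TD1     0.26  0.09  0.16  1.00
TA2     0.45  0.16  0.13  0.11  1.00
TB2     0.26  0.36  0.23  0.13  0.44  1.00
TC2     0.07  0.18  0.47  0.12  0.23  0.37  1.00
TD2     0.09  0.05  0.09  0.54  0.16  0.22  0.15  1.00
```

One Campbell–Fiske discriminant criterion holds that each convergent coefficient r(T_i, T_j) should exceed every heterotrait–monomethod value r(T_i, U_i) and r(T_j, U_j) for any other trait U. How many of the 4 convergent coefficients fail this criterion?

Each convergent coefficient versus the relevant comparison correlations:
TA (methods 1·2): 0.45 vs {0.26, 0.44, 0.13, 0.23, 0.26, 0.16} → pass.
TB (methods 1·2): 0.36 vs {0.26, 0.44, 0.21, 0.37, 0.09, 0.22} → fail.
TC (methods 1·2): 0.47 vs {0.13, 0.23, 0.21, 0.37, 0.16, 0.15} → pass.
TD (methods 1·2): 0.54 vs {0.26, 0.16, 0.09, 0.22, 0.16, 0.15} → pass.
1 of 4 fail.

1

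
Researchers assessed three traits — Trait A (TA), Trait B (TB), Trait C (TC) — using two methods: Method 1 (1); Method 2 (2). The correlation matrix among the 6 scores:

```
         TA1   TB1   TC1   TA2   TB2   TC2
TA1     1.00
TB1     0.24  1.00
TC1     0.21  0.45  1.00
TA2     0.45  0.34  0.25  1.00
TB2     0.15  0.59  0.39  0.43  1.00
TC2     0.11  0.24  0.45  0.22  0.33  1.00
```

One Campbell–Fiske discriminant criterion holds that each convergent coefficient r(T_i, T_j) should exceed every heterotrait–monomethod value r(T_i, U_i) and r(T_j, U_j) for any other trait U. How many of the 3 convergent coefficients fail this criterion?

Checking each validity diagonal entry against its comparison values:
TA (methods 1·2): 0.45 vs {0.24, 0.43, 0.21, 0.22} → pass.
TB (methods 1·2): 0.59 vs {0.24, 0.43, 0.45, 0.33} → pass.
TC (methods 1·2): 0.45 vs {0.21, 0.22, 0.45, 0.33} → fail.
1 of 3 fail.

1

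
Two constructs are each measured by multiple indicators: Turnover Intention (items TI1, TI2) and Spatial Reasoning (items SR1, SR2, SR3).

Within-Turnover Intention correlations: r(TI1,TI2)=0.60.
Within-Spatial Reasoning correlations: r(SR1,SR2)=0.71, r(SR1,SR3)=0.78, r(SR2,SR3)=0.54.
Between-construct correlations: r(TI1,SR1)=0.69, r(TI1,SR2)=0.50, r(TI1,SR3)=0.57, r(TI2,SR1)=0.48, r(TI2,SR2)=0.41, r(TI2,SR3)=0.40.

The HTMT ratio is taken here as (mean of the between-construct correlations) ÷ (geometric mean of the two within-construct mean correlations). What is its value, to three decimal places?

Between-construct mean = 3.05/6 = 0.5083.
Mean within-TI = 0.60/1 = 0.6000; mean within-SR = 2.03/3 = 0.6767.
Geometric mean = √(0.6000 × 0.6767) = 0.6372.
HTMT = 0.5083 / 0.6372 = 0.798.

0.798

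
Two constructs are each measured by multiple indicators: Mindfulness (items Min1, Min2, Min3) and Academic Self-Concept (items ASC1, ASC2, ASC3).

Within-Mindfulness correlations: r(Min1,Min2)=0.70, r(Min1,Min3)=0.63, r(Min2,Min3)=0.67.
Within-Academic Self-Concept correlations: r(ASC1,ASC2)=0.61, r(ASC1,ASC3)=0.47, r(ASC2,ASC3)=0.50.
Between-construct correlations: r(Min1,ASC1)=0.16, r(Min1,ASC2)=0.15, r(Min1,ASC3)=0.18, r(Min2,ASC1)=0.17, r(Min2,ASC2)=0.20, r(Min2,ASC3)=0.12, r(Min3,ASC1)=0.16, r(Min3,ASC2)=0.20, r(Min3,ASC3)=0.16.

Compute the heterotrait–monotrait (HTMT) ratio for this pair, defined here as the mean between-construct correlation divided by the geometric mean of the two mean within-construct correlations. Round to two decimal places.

0.28

Between-construct mean = 1.50/9 = 0.1667.
Mean within-Min = 2.00/3 = 0.6667; mean within-ASC = 1.58/3 = 0.5267.
Geometric mean = √(0.6667 × 0.5267) = 0.5926.
HTMT = 0.1667 / 0.5926 = 0.28.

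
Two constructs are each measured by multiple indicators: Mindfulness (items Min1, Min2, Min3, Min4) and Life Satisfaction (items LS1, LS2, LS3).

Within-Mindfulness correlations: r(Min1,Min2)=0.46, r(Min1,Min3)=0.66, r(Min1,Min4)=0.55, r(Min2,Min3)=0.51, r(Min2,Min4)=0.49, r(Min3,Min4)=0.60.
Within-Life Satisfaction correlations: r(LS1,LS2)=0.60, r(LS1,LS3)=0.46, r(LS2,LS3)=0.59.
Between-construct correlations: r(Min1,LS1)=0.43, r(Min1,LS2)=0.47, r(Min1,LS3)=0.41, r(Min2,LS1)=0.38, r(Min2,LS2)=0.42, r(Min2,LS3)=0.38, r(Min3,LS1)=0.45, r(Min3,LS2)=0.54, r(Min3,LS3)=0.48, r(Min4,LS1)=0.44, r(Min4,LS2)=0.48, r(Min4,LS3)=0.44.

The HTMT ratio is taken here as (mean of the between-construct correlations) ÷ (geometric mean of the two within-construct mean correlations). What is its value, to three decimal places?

0.810

Mean between = 5.32/12 = 0.4433.
Mean within-Min = 3.27/6 = 0.5450; mean within-LS = 1.65/3 = 0.5500.
Geometric mean = √(0.5450 × 0.5500) = 0.5475.
HTMT = 0.4433 / 0.5475 = 0.810.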